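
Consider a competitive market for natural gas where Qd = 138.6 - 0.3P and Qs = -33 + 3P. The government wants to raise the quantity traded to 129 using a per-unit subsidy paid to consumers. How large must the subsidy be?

Required subsidy s = 22 per unit

At Q = 129, invert demand for the buyer price: Pb = (138.6 − 129)/0.3 = 32; invert supply for the seller price: Ps = (129 − (-33))/3 = 54.
The subsidy must fill the gap: s = Ps − Pb = 54 − 32 = 22.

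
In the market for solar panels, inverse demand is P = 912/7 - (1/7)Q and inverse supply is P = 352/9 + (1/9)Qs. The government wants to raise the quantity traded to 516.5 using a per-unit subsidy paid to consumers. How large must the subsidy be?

Required subsidy s = 40 per unit

At Q = 516.5, from the demand curve buyers pay Pb = 912/7 − (1/7)·516.5 = 56.5; from the supply curve sellers need Ps = 352/9 + (1/9)·516.5 = 96.5.
The subsidy must fill the gap: s = Ps − Pb = 96.5 − 56.5 = 40.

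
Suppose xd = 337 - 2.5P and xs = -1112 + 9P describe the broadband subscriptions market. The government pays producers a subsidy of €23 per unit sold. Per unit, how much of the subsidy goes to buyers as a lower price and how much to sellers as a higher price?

Buyers gain €18 per unit; sellers gain €5 per unit

Pre-subsidy: 337 - 2.5P = -1112 + 9P gives P* = 126, x* = 22.
With the subsidy, sellers receive Ps = Pb + 23 for each unit, where Pb is the price buyers pay.
Supply in terms of Pb becomes xs = -1112 + 9(Pb + 23) = -905 + 9Pb. Setting this equal to demand: 337 - 2.5Pb = -905 + 9Pb, so Pb = 108.
Sellers receive Ps = 108 + 23 = 131; x' = 337 − 2.5·108 = 67.
Buyers' price falls by P* − Pb = 126 − 108 = 18; sellers' price rises by Ps − P* = 131 − 126 = 5.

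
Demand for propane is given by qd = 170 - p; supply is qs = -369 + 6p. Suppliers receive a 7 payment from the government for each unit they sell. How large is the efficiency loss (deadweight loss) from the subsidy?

Deadweight loss = 21

Pre-subsidy: 170 - p = -369 + 6p gives p* = 77, q* = 93.
With the subsidy, sellers receive ps = pb + 7 for each unit, where pb is the price buyers pay.
Supply in terms of pb becomes qs = -369 + 6(pb + 7) = -327 + 6pb. Setting this equal to demand: 170 - pb = -327 + 6pb, so pb = 71.
Sellers receive ps = 71 + 7 = 78; q' = 170 − 1·71 = 99.
The subsidy expands output by 99 − 93 = 6 past the efficient level; on those units the gap between marginal cost and willingness to pay runs from 0 up to 7.
DWL = ½ × 7 × 6 = 21.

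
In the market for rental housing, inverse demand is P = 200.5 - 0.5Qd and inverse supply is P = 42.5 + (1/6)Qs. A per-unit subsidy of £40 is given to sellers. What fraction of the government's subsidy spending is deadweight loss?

DWL / government spending = 10/99

Pre-subsidy: 200.5 - 0.5Q = 42.5 + (1/6)Q gives Q* = 237 and P* = 82.
With the subsidy, sellers receive Ps = Pb + 40 for each unit, where Pb is the price buyers pay.
On the curves, Pb = 200.5 - 0.5Q and Ps = 42.5 + (1/6)Q; the wedge Ps − Pb = 40 gives 42.5 + (1/6)Q − (200.5 - 0.5Q) = 40, so Q' = 297.
Then Pb = 200.5 − 0.5·297 = 52 and Ps = 42.5 + (1/6)·297 = 92.
ΔCS = ½(237 + 297)(82 − 52) = 8010; ΔPS = ½(237 + 297)(92 − 82) = 2670.
Government spending = 40 × 297 = 11880.
DWL = ½ × 40 × (297 − 237) = 1200; fraction = 1200 / 11880 = 10/99.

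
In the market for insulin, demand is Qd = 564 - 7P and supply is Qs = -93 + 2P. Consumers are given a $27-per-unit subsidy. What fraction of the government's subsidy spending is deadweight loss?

DWL / government spending = 21/95

Pre-subsidy: 564 - 7P = -93 + 2P gives P* = 73, Q* = 53.
With the rebate, buyers effectively pay Pb = Ps − 27, where Ps is the price sellers receive.
Demand in terms of Ps becomes Qd = 564 − 7(Ps − 27) = 753 - 7Ps. Setting this equal to supply: 753 - 7Ps = -93 + 2Ps, so Ps = 94.
Buyers pay Pb = 94 − 27 = 67; Q' = -93 + 2·94 = 95.
ΔCS = ½(53 + 95)(73 − 67) = 444; ΔPS = ½(53 + 95)(94 − 73) = 1554.
Government spending = 27 × 95 = 2565.
DWL = ½ × 27 × (95 − 53) = 567; fraction = 567 / 2565 = 21/95.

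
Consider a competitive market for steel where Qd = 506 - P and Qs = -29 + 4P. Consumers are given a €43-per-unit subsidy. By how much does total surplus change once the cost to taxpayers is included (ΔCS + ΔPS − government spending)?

Pre-subsidy: 506 - P = -29 + 4P gives P* = 107, Q* = 399.
With the rebate, buyers effectively pay Pb = Ps − 43, where Ps is the price sellers receive.
Demand in terms of Ps becomes Qd = 506 − 1(Ps − 43) = 549 - Ps. Setting this equal to supply: 549 - Ps = -29 + 4Ps, so Ps = 115.6.
Buyers pay Pb = 115.6 − 43 = 72.6; Q' = -29 + 4·115.6 = 433.4.
ΔCS = ½(399 + 433.4)(107 − 72.6) = 14317.28; ΔPS = ½(399 + 433.4)(115.6 − 107) = 3579.32.
Government spending = 43 × 433.4 = 18636.2.
Net change = 14317.28 + 3579.32 − 18636.2 = -739.6. The loss equals the DWL triangle ½·43·34.4.

Net change in total surplus = -€739.6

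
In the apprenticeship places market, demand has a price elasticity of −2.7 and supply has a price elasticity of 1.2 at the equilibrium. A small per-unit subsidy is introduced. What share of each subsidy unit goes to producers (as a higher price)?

Producer share = 9/13

For a small subsidy around the equilibrium, the benefit split depends on the relative slopes, which at a point are proportional to the elasticities.
Buyer share = εs/(εs + |εd|) = 1.2/(1.2 + 2.7) = 4/13; seller share = |εd|/(εs + |εd|) = 9/13.
So producers capture 9/13 of the subsidy.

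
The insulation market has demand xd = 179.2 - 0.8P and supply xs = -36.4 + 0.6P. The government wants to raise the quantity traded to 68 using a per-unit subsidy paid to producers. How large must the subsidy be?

At x = 68, invert demand for the buyer price: Pb = (179.2 − 68)/0.8 = 139; invert supply for the seller price: Ps = (68 − (-36.4))/0.6 = 174.
The subsidy must fill the gap: s = Ps − Pb = 174 − 139 = 35.

Required subsidy s = 35 per unit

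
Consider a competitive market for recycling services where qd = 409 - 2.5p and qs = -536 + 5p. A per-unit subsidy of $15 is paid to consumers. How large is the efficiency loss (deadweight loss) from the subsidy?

Deadweight loss = $187.5

Pre-subsidy: 409 - 2.5p = -536 + 5p gives p* = 126, q* = 94.
With the rebate, buyers effectively pay pb = ps − 15, where ps is the price sellers receive.
Demand in terms of ps becomes qd = 409 − 2.5(ps − 15) = 446.5 - 2.5ps. Setting this equal to supply: 446.5 - 2.5ps = -536 + 5ps, so ps = 131.
Buyers pay pb = 131 − 15 = 116; q' = -536 + 5·131 = 119.
The subsidy expands output by 119 − 94 = 25 past the efficient level; on those units the gap between marginal cost and willingness to pay runs from 0 up to 15.
DWL = ½ × 15 × 25 = 187.5.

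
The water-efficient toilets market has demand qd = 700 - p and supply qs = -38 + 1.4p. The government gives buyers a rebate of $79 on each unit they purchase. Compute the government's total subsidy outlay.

Government cost = 415777/12

Pre-subsidy: 700 - p = -38 + 1.4p gives p* = 307.5, q* = 392.5.
With the rebate, buyers effectively pay pb = ps − 79, where ps is the price sellers receive.
Demand in terms of ps becomes qd = 700 − 1(ps − 79) = 779 - ps. Setting this equal to supply: 779 - ps = -38 + 1.4ps, so ps = 4085/12.
Buyers pay pb = 4085/12 − 79 = 3137/12; q' = -38 + 1.4·(4085/12) = 5263/12.
Government outlay = subsidy × quantity = 79 × 5263/12 = 415777/12.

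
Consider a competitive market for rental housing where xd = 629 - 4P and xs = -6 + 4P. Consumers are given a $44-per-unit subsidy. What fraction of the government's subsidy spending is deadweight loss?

Pre-subsidy: 629 - 4P = -6 + 4P gives P* = 79.375, x* = 311.5.
With the rebate, buyers effectively pay Pb = Ps − 44, where Ps is the price sellers receive.
Demand in terms of Ps becomes xd = 629 − 4(Ps − 44) = 805 - 4Ps. Setting this equal to supply: 805 - 4Ps = -6 + 4Ps, so Ps = 101.375.
Buyers pay Pb = 101.375 − 44 = 57.375; x' = -6 + 4·101.375 = 399.5.
ΔCS = ½(311.5 + 399.5)(79.375 − 57.375) = 7821; ΔPS = ½(311.5 + 399.5)(101.375 − 79.375) = 7821.
Government spending = 44 × 399.5 = 17578.
DWL = ½ × 44 × (399.5 − 311.5) = 1936; fraction = 1936 / 17578 = 88/799.

DWL / government spending = 88/799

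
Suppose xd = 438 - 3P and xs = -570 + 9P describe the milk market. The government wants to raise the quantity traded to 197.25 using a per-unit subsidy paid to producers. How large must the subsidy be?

Required subsidy s = 5 per unit

At x = 197.25, invert demand for the buyer price: Pb = (438 − 197.25)/3 = 80.25; invert supply for the seller price: Ps = (197.25 − (-570))/9 = 85.25.
The subsidy must fill the gap: s = Ps − Pb = 85.25 − 80.25 = 5.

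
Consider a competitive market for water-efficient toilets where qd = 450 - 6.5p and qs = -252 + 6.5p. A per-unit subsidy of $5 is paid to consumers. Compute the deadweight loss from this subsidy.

Pre-subsidy: 450 - 6.5p = -252 + 6.5p gives p* = 54, q* = 99.
With the rebate, buyers effectively pay pb = ps − 5, where ps is the price sellers receive.
Demand in terms of ps becomes qd = 450 − 6.5(ps − 5) = 482.5 - 6.5ps. Setting this equal to supply: 482.5 - 6.5ps = -252 + 6.5ps, so ps = 56.5.
Buyers pay pb = 56.5 − 5 = 51.5; q' = -252 + 6.5·56.5 = 115.25.
The subsidy expands output by 115.25 − 99 = 16.25 past the efficient level; on those units the gap between marginal cost and willingness to pay runs from 0 up to 5.
DWL = ½ × 5 × 16.25 = 40.625.

Deadweight loss = $40.625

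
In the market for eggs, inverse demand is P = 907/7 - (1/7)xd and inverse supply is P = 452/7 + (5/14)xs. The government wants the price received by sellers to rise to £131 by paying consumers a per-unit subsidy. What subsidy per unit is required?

At a seller price of 131, quantity supplied is -180.8 + 2.8·131 = 186.
Buyers absorb 186 only when they pay Pb = 907/7 − (1/7)·186 = 103.
s = Ps − Pb = 131 − 103 = 28.

Required subsidy s = £28 per unit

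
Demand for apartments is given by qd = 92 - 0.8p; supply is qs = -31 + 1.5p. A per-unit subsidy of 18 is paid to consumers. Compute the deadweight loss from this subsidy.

Pre-subsidy: 92 - 0.8p = -31 + 1.5p gives p* = 1230/23, q* = 1132/23.
With the rebate, buyers effectively pay pb = ps − 18, where ps is the price sellers receive.
Demand in terms of ps becomes qd = 92 − 0.8(ps − 18) = 106.4 - 0.8ps. Setting this equal to supply: 106.4 - 0.8ps = -31 + 1.5ps, so ps = 1374/23.
Buyers pay pb = 1374/23 − 18 = 960/23; q' = -31 + 1.5·(1374/23) = 1348/23.
The subsidy expands output by 1348/23 − 1132/23 = 216/23 past the efficient level; on those units the gap between marginal cost and willingness to pay runs from 0 up to 18.
DWL = ½ × 18 × 216/23 = 1944/23.

Deadweight loss = 1944/23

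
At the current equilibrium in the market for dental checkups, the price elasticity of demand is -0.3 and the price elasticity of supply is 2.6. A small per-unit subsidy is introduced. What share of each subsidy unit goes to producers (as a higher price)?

For a small subsidy around the equilibrium, the benefit split depends on the relative slopes, which at a point are proportional to the elasticities.
Buyer share = εs/(εs + |εd|) = 2.6/(2.6 + 0.3) = 26/29; seller share = |εd|/(εs + |εd|) = 3/29.
So producers capture 3/29 of the subsidy.

Producer share = 3/29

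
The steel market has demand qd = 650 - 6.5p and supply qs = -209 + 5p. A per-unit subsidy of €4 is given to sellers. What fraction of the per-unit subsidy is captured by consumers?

Pre-subsidy: 650 - 6.5p = -209 + 5p gives p* = 1718/23, q* = 3783/23.
With the subsidy, sellers receive ps = pb + 4 for each unit, where pb is the price buyers pay.
Supply in terms of pb becomes qs = -209 + 5(pb + 4) = -189 + 5pb. Setting this equal to demand: 650 - 6.5pb = -189 + 5pb, so pb = 1678/23.
Sellers receive ps = 1678/23 + 4 = 1770/23; q' = 650 − 6.5·(1678/23) = 4043/23.
Buyers' price falls by p* − pb = 1718/23 − 1678/23 = 40/23; sellers' price rises by ps − p* = 1770/23 − 1718/23 = 52/23.
So consumers capture (40/23)/4 = 10/23 of each unit of subsidy.

Consumer share = 10/23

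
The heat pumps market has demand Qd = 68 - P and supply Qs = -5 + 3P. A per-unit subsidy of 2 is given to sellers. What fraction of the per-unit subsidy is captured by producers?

Producer share = 0.25

Pre-subsidy: 68 - P = -5 + 3P gives P* = 18.25, Q* = 49.75.
With the subsidy, sellers receive Ps = Pb + 2 for each unit, where Pb is the price buyers pay.
Supply in terms of Pb becomes Qs = -5 + 3(Pb + 2) = 1 + 3Pb. Setting this equal to demand: 68 - Pb = 1 + 3Pb, so Pb = 16.75.
Sellers receive Ps = 16.75 + 2 = 18.75; Q' = 68 − 1·16.75 = 51.25.
Buyers' price falls by P* − Pb = 18.25 − 16.75 = 1.5; sellers' price rises by Ps − P* = 18.75 − 18.25 = 0.5.
So producers capture 0.5/2 = 0.25 of each unit of subsidy.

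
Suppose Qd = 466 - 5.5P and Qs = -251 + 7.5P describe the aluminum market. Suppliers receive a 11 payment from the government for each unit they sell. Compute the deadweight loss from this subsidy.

Deadweight loss = 19965/104

Pre-subsidy: 466 - 5.5P = -251 + 7.5P gives P* = 717/13, Q* = 4229/26.
With the subsidy, sellers receive Ps = Pb + 11 for each unit, where Pb is the price buyers pay.
Supply in terms of Pb becomes Qs = -251 + 7.5(Pb + 11) = -168.5 + 7.5Pb. Setting this equal to demand: 466 - 5.5Pb = -168.5 + 7.5Pb, so Pb = 1269/26.
Sellers receive Ps = 1269/26 + 11 = 1555/26; Q' = 466 − 5.5·(1269/26) = 10273/52.
The subsidy expands output by 10273/52 − 4229/26 = 1815/52 past the efficient level; on those units the gap between marginal cost and willingness to pay runs from 0 up to 11.
DWL = ½ × 11 × 1815/52 = 19965/104.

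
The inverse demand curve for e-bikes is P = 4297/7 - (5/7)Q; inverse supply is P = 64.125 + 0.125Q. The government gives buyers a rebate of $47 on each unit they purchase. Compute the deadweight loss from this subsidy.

Pre-subsidy: 4297/7 - (5/7)Q = 64.125 + 0.125Q gives Q* = 655 and P* = 146.
With the rebate, buyers effectively pay Pb = Ps − 47, where Ps is the price sellers receive.
On the curves, Pb = 4297/7 - (5/7)Q and Ps = 64.125 + 0.125Q; the wedge Ps − Pb = 47 gives 64.125 + 0.125Q − (4297/7 - (5/7)Q) = 47, so Q' = 711.
Then Pb = 4297/7 − (5/7)·711 = 106 and Ps = 64.125 + 0.125·711 = 153.
The subsidy expands output by 711 − 655 = 56 past the efficient level; on those units the gap between marginal cost and willingness to pay runs from 0 up to 47.
DWL = ½ × 47 × 56 = 1316.

Deadweight loss = $1316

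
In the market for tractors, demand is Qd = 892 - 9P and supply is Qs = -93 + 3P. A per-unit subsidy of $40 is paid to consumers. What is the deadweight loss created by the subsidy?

Deadweight loss = $1800

Pre-subsidy: 892 - 9P = -93 + 3P gives P* = 985/12, Q* = 153.25.
With the rebate, buyers effectively pay Pb = Ps − 40, where Ps is the price sellers receive.
Demand in terms of Ps becomes Qd = 892 − 9(Ps − 40) = 1252 - 9Ps. Setting this equal to supply: 1252 - 9Ps = -93 + 3Ps, so Ps = 1345/12.
Buyers pay Pb = 1345/12 − 40 = 865/12; Q' = -93 + 3·(1345/12) = 243.25.
The subsidy expands output by 243.25 − 153.25 = 90 past the efficient level; on those units the gap between marginal cost and willingness to pay runs from 0 up to 40.
DWL = ½ × 40 × 90 = 1800.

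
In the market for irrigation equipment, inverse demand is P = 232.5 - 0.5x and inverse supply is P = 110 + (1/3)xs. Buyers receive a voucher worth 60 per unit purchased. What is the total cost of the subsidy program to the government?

Pre-subsidy: 232.5 - 0.5x = 110 + (1/3)x gives x* = 147 and P* = 159.
With the rebate, buyers effectively pay Pb = Ps − 60, where Ps is the price sellers receive.
On the curves, Pb = 232.5 - 0.5x and Ps = 110 + (1/3)x; the wedge Ps − Pb = 60 gives 110 + (1/3)x − (232.5 - 0.5x) = 60, so x' = 219.
Then Pb = 232.5 − 0.5·219 = 123 and Ps = 110 + (1/3)·219 = 183.
Government outlay = subsidy × quantity = 60 × 219 = 13140.

Government cost = 13140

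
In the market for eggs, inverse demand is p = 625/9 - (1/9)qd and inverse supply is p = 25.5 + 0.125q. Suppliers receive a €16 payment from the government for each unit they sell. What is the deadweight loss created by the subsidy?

Pre-subsidy: 625/9 - (1/9)q = 25.5 + 0.125q gives q* = 3164/17 and p* = 829/17.
With the subsidy, sellers receive ps = pb + 16 for each unit, where pb is the price buyers pay.
On the curves, pb = 625/9 - (1/9)q and ps = 25.5 + 0.125q; the wedge ps − pb = 16 gives 25.5 + 0.125q − (625/9 - (1/9)q) = 16, so q' = 4316/17.
Then pb = 625/9 − (1/9)·(4316/17) = 701/17 and ps = 25.5 + 0.125·(4316/17) = 973/17.
The subsidy expands output by 4316/17 − 3164/17 = 1152/17 past the efficient level; on those units the gap between marginal cost and willingness to pay runs from 0 up to 16.
DWL = ½ × 16 × 1152/17 = 9216/17.

Deadweight loss = 9216/17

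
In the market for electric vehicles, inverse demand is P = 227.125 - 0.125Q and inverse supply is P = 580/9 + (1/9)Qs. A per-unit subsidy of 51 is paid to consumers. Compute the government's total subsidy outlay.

Government cost = 46155

Pre-subsidy: 227.125 - 0.125Q = 580/9 + (1/9)Q gives Q* = 689 and P* = 141.
With the rebate, buyers effectively pay Pb = Ps − 51, where Ps is the price sellers receive.
On the curves, Pb = 227.125 - 0.125Q and Ps = 580/9 + (1/9)Q; the wedge Ps − Pb = 51 gives 580/9 + (1/9)Q − (227.125 - 0.125Q) = 51, so Q' = 905.
Then Pb = 227.125 − 0.125·905 = 114 and Ps = 580/9 + (1/9)·905 = 165.
Government outlay = subsidy × quantity = 51 × 905 = 46155.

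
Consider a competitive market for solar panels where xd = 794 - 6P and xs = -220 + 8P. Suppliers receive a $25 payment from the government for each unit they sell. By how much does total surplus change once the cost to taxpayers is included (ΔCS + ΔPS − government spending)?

Pre-subsidy: 794 - 6P = -220 + 8P gives P* = 507/7, x* = 2516/7.
With the subsidy, sellers receive Ps = Pb + 25 for each unit, where Pb is the price buyers pay.
Supply in terms of Pb becomes xs = -220 + 8(Pb + 25) = -20 + 8Pb. Setting this equal to demand: 794 - 6Pb = -20 + 8Pb, so Pb = 407/7.
Sellers receive Ps = 407/7 + 25 = 582/7; x' = 794 − 6·(407/7) = 3116/7.
ΔCS = ½(2516/7 + 3116/7)(507/7 − 407/7) = 281600/49; ΔPS = ½(2516/7 + 3116/7)(582/7 − 507/7) = 211200/49.
Government spending = 25 × 3116/7 = 77900/7.
Net change = 281600/49 + 211200/49 − 77900/7 = -7500/7. The loss equals the DWL triangle ½·25·600/7.

Net change in total surplus = -7500/7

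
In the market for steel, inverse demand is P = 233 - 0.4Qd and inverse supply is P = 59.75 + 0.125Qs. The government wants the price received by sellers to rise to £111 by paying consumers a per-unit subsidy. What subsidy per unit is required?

At a seller price of 111, quantity supplied is -478 + 8·111 = 410.
Buyers absorb 410 only when they pay Pb = 233 − 0.4·410 = 69.
s = Ps − Pb = 111 − 69 = 42.

Required subsidy s = £42 per unit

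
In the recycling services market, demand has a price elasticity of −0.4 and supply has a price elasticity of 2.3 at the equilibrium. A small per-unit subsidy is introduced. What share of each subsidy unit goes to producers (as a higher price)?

For a small subsidy around the equilibrium, the benefit split depends on the relative slopes, which at a point are proportional to the elasticities.
Buyer share = εs/(εs + |εd|) = 2.3/(2.3 + 0.4) = 23/27; seller share = |εd|/(εs + |εd|) = 4/27.
So producers capture 4/27 of the subsidy.

Producer share = 4/27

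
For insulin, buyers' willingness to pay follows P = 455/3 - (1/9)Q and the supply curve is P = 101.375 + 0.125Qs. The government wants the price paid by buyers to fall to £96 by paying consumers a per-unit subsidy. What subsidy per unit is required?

At a buyer price of 96, quantity demanded is 1365 − 9·96 = 501.
Sellers supply 501 only when they receive Ps = 101.375 + 0.125·501 = 164.
s = Ps − Pb = 164 − 96 = 68.

Required subsidy s = £68 per unit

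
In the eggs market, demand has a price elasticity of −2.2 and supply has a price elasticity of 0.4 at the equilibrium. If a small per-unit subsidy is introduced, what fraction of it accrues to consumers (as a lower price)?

Consumer share = 2/13

For a small subsidy around the equilibrium, the benefit split depends on the relative slopes, which at a point are proportional to the elasticities.
Buyer share = εs/(εs + |εd|) = 0.4/(0.4 + 2.2) = 2/13; seller share = |εd|/(εs + |εd|) = 11/13.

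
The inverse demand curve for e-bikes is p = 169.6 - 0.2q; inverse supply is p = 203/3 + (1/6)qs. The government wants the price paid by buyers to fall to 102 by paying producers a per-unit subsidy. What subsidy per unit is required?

At a buyer price of 102, quantity demanded is 848 − 5·102 = 338.
Sellers supply 338 only when they receive ps = 203/3 + (1/6)·338 = 124.
s = ps − pb = 124 − 102 = 22.

Required subsidy s = 22 per unit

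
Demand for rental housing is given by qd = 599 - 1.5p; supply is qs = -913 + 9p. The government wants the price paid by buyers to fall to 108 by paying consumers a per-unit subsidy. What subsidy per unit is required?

At a buyer price of 108, quantity demanded is 599 − 1.5·108 = 437.
Sellers supply 437 only when they receive ps with -913 + 9·ps = 437, i.e. ps = 150.
s = ps − pb = 150 − 108 = 42.

Required subsidy s = 42 per unit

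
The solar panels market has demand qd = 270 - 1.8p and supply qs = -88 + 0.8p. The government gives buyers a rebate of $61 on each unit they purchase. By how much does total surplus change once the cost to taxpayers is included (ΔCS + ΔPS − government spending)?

Pre-subsidy: 270 - 1.8p = -88 + 0.8p gives p* = 1790/13, q* = 288/13.
With the rebate, buyers effectively pay pb = ps − 61, where ps is the price sellers receive.
Demand in terms of ps becomes qd = 270 − 1.8(ps − 61) = 379.8 - 1.8ps. Setting this equal to supply: 379.8 - 1.8ps = -88 + 0.8ps, so ps = 2339/13.
Buyers pay pb = 2339/13 − 61 = 1546/13; q' = -88 + 0.8·(2339/13) = 3636/65.
ΔCS = ½(288/13 + 3636/65)(1790/13 − 1546/13) = 619272/845; ΔPS = ½(288/13 + 3636/65)(2339/13 − 1790/13) = 1393362/845.
Government spending = 61 × 3636/65 = 221796/65.
Net change = 619272/845 + 1393362/845 − 221796/65 = -66978/65. The loss equals the DWL triangle ½·61·2196/65.

Net change in total surplus = -66978/65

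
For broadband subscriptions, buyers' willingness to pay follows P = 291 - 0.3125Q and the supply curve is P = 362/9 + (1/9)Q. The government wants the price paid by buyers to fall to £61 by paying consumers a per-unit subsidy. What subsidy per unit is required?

At a buyer price of 61, quantity demanded is 931.2 − 3.2·61 = 736.
Sellers supply 736 only when they receive Ps = 362/9 + (1/9)·736 = 122.
s = Ps − Pb = 122 − 61 = 61.

Required subsidy s = £61 per unit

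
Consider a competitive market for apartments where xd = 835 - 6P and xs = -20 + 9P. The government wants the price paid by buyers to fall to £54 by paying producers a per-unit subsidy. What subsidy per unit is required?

Required subsidy s = £5 per unit

At a buyer price of 54, quantity demanded is 835 − 6·54 = 511.
Sellers supply 511 only when they receive Ps with -20 + 9·Ps = 511, i.e. Ps = 59.
s = Ps − Pb = 59 − 54 = 5.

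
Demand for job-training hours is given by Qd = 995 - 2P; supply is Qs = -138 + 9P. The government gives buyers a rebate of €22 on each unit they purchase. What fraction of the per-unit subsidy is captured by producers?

Producer share = 2/11

Pre-subsidy: 995 - 2P = -138 + 9P gives P* = 103, Q* = 789.
With the rebate, buyers effectively pay Pb = Ps − 22, where Ps is the price sellers receive.
Demand in terms of Ps becomes Qd = 995 − 2(Ps − 22) = 1039 - 2Ps. Setting this equal to supply: 1039 - 2Ps = -138 + 9Ps, so Ps = 107.
Buyers pay Pb = 107 − 22 = 85; Q' = -138 + 9·107 = 825.
Buyers' price falls by P* − Pb = 103 − 85 = 18; sellers' price rises by Ps − P* = 107 − 103 = 4.
So producers capture 4/22 = 2/11 of each unit of subsidy.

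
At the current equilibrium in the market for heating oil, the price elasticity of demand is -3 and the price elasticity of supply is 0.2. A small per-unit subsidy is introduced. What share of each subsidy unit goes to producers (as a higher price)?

Producer share = 0.9375

For a small subsidy around the equilibrium, the benefit split depends on the relative slopes, which at a point are proportional to the elasticities.
Buyer share = εs/(εs + |εd|) = 0.2/(0.2 + 3) = 0.0625; seller share = |εd|/(εs + |εd|) = 0.9375.
So producers capture 0.9375 of the subsidy.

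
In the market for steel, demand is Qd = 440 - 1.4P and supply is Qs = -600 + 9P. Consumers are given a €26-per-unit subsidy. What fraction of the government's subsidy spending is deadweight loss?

DWL / government spending = 21/442

Pre-subsidy: 440 - 1.4P = -600 + 9P gives P* = 100, Q* = 300.
With the rebate, buyers effectively pay Pb = Ps − 26, where Ps is the price sellers receive.
Demand in terms of Ps becomes Qd = 440 − 1.4(Ps − 26) = 476.4 - 1.4Ps. Setting this equal to supply: 476.4 - 1.4Ps = -600 + 9Ps, so Ps = 103.5.
Buyers pay Pb = 103.5 − 26 = 77.5; Q' = -600 + 9·103.5 = 331.5.
ΔCS = ½(300 + 331.5)(100 − 77.5) = 7104.375; ΔPS = ½(300 + 331.5)(103.5 − 100) = 1105.125.
Government spending = 26 × 331.5 = 8619.
DWL = ½ × 26 × (331.5 − 300) = 409.5; fraction = 409.5 / 8619 = 21/442.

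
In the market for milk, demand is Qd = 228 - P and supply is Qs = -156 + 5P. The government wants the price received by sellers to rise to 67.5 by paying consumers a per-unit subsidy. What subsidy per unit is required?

At a seller price of 67.5, quantity supplied is -156 + 5·67.5 = 181.5.
Buyers absorb 181.5 only when they pay Pb with 228 − 1·Pb = 181.5, i.e. Pb = 46.5.
s = Ps − Pb = 67.5 − 46.5 = 21.

Required subsidy s = 21 per unit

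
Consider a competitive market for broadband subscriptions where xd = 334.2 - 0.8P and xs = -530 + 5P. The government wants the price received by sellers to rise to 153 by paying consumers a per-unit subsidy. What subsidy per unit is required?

Required subsidy s = 29 per unit

At a seller price of 153, quantity supplied is -530 + 5·153 = 235.
Buyers absorb 235 only when they pay Pb with 334.2 − 0.8·Pb = 235, i.e. Pb = 124.
s = Ps − Pb = 153 − 124 = 29.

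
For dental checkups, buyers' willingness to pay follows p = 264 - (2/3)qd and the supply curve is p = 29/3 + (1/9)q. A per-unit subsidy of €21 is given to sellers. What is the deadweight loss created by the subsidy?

Pre-subsidy: 264 - (2/3)q = 29/3 + (1/9)q gives q* = 327 and p* = 46.
With the subsidy, sellers receive ps = pb + 21 for each unit, where pb is the price buyers pay.
On the curves, pb = 264 - (2/3)q and ps = 29/3 + (1/9)q; the wedge ps − pb = 21 gives 29/3 + (1/9)q − (264 - (2/3)q) = 21, so q' = 354.
Then pb = 264 − (2/3)·354 = 28 and ps = 29/3 + (1/9)·354 = 49.
The subsidy expands output by 354 − 327 = 27 past the efficient level; on those units the gap between marginal cost and willingness to pay runs from 0 up to 21.
DWL = ½ × 21 × 27 = 283.5.

Deadweight loss = €283.5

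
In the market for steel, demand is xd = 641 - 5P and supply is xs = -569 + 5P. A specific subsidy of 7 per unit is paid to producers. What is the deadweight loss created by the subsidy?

Pre-subsidy: 641 - 5P = -569 + 5P gives P* = 121, x* = 36.
With the subsidy, sellers receive Ps = Pb + 7 for each unit, where Pb is the price buyers pay.
Supply in terms of Pb becomes xs = -569 + 5(Pb + 7) = -534 + 5Pb. Setting this equal to demand: 641 - 5Pb = -534 + 5Pb, so Pb = 117.5.
Sellers receive Ps = 117.5 + 7 = 124.5; x' = 641 − 5·117.5 = 53.5.
The subsidy expands output by 53.5 − 36 = 17.5 past the efficient level; on those units the gap between marginal cost and willingness to pay runs from 0 up to 7.
DWL = ½ × 7 × 17.5 = 61.25.

Deadweight loss = 61.25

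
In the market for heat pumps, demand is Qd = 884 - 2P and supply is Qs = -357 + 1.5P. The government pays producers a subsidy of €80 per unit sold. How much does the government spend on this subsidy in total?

Government cost = 136320/7

Pre-subsidy: 884 - 2P = -357 + 1.5P gives P* = 2482/7, Q* = 1224/7.
With the subsidy, sellers receive Ps = Pb + 80 for each unit, where Pb is the price buyers pay.
Supply in terms of Pb becomes Qs = -357 + 1.5(Pb + 80) = -237 + 1.5Pb. Setting this equal to demand: 884 - 2Pb = -237 + 1.5Pb, so Pb = 2242/7.
Sellers receive Ps = 2242/7 + 80 = 2802/7; Q' = 884 − 2·(2242/7) = 1704/7.
Government outlay = subsidy × quantity = 80 × 1704/7 = 136320/7.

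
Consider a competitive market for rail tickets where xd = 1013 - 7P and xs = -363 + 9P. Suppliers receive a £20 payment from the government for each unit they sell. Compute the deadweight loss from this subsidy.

Pre-subsidy: 1013 - 7P = -363 + 9P gives P* = 86, x* = 411.
With the subsidy, sellers receive Ps = Pb + 20 for each unit, where Pb is the price buyers pay.
Supply in terms of Pb becomes xs = -363 + 9(Pb + 20) = -183 + 9Pb. Setting this equal to demand: 1013 - 7Pb = -183 + 9Pb, so Pb = 74.75.
Sellers receive Ps = 74.75 + 20 = 94.75; x' = 1013 − 7·74.75 = 489.75.
The subsidy expands output by 489.75 − 411 = 78.75 past the efficient level; on those units the gap between marginal cost and willingness to pay runs from 0 up to 20.
DWL = ½ × 20 × 78.75 = 787.5.

Deadweight loss = £787.5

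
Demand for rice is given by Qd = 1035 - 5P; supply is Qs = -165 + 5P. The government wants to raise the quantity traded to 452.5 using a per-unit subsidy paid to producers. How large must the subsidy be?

At Q = 452.5, invert demand for the buyer price: Pb = (1035 − 452.5)/5 = 116.5; invert supply for the seller price: Ps = (452.5 − (-165))/5 = 123.5.
The subsidy must fill the gap: s = Ps − Pb = 123.5 − 116.5 = 7.

Required subsidy s = 7 per unit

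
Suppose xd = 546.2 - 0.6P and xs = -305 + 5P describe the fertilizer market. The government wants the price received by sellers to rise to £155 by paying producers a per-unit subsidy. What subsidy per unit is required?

At a seller price of 155, quantity supplied is -305 + 5·155 = 470.
Buyers absorb 470 only when they pay Pb with 546.2 − 0.6·Pb = 470, i.e. Pb = 127.
s = Ps − Pb = 155 − 127 = 28.

Required subsidy s = £28 per unit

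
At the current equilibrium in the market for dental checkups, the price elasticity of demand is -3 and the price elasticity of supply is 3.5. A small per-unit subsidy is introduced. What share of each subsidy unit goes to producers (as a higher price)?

Producer share = 6/13

For a small subsidy around the equilibrium, the benefit split depends on the relative slopes, which at a point are proportional to the elasticities.
Buyer share = εs/(εs + |εd|) = 3.5/(3.5 + 3) = 7/13; seller share = |εd|/(εs + |εd|) = 6/13.
So producers capture 6/13 of the subsidy.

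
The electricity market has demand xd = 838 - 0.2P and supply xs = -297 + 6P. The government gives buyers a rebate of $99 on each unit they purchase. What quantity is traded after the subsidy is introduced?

Pre-subsidy: 838 - 0.2P = -297 + 6P gives P* = 5675/31, x* = 24843/31.
With the rebate, buyers effectively pay Pb = Ps − 99, where Ps is the price sellers receive.
Demand in terms of Ps becomes xd = 838 − 0.2(Ps − 99) = 857.8 - 0.2Ps. Setting this equal to supply: 857.8 - 0.2Ps = -297 + 6Ps, so Ps = 5774/31.
Buyers pay Pb = 5774/31 − 99 = 2705/31; x' = -297 + 6·(5774/31) = 25437/31.

x' = 25437/31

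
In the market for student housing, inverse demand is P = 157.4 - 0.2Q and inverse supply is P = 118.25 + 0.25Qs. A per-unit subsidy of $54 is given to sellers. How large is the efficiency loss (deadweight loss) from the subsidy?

Deadweight loss = $3240

Pre-subsidy: 157.4 - 0.2Q = 118.25 + 0.25Q gives Q* = 87 and P* = 140.
With the subsidy, sellers receive Ps = Pb + 54 for each unit, where Pb is the price buyers pay.
On the curves, Pb = 157.4 - 0.2Q and Ps = 118.25 + 0.25Q; the wedge Ps − Pb = 54 gives 118.25 + 0.25Q − (157.4 - 0.2Q) = 54, so Q' = 207.
Then Pb = 157.4 − 0.2·207 = 116 and Ps = 118.25 + 0.25·207 = 170.
The subsidy expands output by 207 − 87 = 120 past the efficient level; on those units the gap between marginal cost and willingness to pay runs from 0 up to 54.
DWL = ½ × 54 × 120 = 3240.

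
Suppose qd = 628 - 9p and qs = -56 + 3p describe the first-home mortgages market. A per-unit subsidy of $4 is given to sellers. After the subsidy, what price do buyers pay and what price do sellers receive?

Buyers pay $56; sellers receive $60

Pre-subsidy: 628 - 9p = -56 + 3p gives p* = 57, q* = 115.
With the subsidy, sellers receive ps = pb + 4 for each unit, where pb is the price buyers pay.
Supply in terms of pb becomes qs = -56 + 3(pb + 4) = -44 + 3pb. Setting this equal to demand: 628 - 9pb = -44 + 3pb, so pb = 56.
Sellers receive ps = 56 + 4 = 60; q' = 628 − 9·56 = 124.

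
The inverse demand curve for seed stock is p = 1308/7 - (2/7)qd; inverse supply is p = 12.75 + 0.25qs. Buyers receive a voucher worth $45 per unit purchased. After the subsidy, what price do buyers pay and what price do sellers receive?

Buyers pay $70; sellers receive $115

Pre-subsidy: 1308/7 - (2/7)q = 12.75 + 0.25q gives q* = 325 and p* = 94.
With the rebate, buyers effectively pay pb = ps − 45, where ps is the price sellers receive.
On the curves, pb = 1308/7 - (2/7)q and ps = 12.75 + 0.25q; the wedge ps − pb = 45 gives 12.75 + 0.25q − (1308/7 - (2/7)q) = 45, so q' = 409.
Then pb = 1308/7 − (2/7)·409 = 70 and ps = 12.75 + 0.25·409 = 115.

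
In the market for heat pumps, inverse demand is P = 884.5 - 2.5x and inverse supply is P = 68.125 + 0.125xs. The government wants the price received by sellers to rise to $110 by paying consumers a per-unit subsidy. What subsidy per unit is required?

At a seller price of 110, quantity supplied is -545 + 8·110 = 335.
Buyers absorb 335 only when they pay Pb = 884.5 − 2.5·335 = 47.
s = Ps − Pb = 110 − 47 = 63.

Required subsidy s = $63 per unit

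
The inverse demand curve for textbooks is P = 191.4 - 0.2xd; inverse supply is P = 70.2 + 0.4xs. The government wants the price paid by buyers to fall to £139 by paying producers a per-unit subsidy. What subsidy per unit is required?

Required subsidy s = £36 per unit

At a buyer price of 139, quantity demanded is 957 − 5·139 = 262.
Sellers supply 262 only when they receive Ps = 70.2 + 0.4·262 = 175.
s = Ps − Pb = 175 − 139 = 36.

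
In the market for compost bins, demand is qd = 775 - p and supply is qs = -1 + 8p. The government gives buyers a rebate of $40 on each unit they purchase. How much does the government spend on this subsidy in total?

Pre-subsidy: 775 - p = -1 + 8p gives p* = 776/9, q* = 6199/9.
With the rebate, buyers effectively pay pb = ps − 40, where ps is the price sellers receive.
Demand in terms of ps becomes qd = 775 − 1(ps − 40) = 815 - ps. Setting this equal to supply: 815 - ps = -1 + 8ps, so ps = 272/3.
Buyers pay pb = 272/3 − 40 = 152/3; q' = -1 + 8·(272/3) = 2173/3.
Government outlay = subsidy × quantity = 40 × 2173/3 = 86920/3.

Government cost = 86920/3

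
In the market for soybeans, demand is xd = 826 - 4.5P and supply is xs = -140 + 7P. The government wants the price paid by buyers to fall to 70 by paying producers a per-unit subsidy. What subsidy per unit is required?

Required subsidy s = 23 per unit

At a buyer price of 70, quantity demanded is 826 − 4.5·70 = 511.
Sellers supply 511 only when they receive Ps with -140 + 7·Ps = 511, i.e. Ps = 93.
s = Ps − Pb = 93 − 70 = 23.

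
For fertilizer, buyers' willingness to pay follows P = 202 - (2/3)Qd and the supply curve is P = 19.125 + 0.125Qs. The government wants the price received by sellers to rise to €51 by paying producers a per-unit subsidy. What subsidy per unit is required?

Required subsidy s = €19 per unit

At a seller price of 51, quantity supplied is -153 + 8·51 = 255.
Buyers absorb 255 only when they pay Pb = 202 − (2/3)·255 = 32.
s = Ps − Pb = 51 − 32 = 19.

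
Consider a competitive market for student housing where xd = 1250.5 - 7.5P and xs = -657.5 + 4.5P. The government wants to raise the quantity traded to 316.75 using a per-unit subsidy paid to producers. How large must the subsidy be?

At x = 316.75, invert demand for the buyer price: Pb = (1250.5 − 316.75)/7.5 = 124.5; invert supply for the seller price: Ps = (316.75 − (-657.5))/4.5 = 216.5.
The subsidy must fill the gap: s = Ps − Pb = 216.5 − 124.5 = 92.

Required subsidy s = 92 per unit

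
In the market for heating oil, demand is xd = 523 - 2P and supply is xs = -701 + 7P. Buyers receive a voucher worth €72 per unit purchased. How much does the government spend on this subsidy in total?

Pre-subsidy: 523 - 2P = -701 + 7P gives P* = 136, x* = 251.
With the rebate, buyers effectively pay Pb = Ps − 72, where Ps is the price sellers receive.
Demand in terms of Ps becomes xd = 523 − 2(Ps − 72) = 667 - 2Ps. Setting this equal to supply: 667 - 2Ps = -701 + 7Ps, so Ps = 152.
Buyers pay Pb = 152 − 72 = 80; x' = -701 + 7·152 = 363.
Government outlay = subsidy × quantity = 72 × 363 = 26136.

Government cost = €26136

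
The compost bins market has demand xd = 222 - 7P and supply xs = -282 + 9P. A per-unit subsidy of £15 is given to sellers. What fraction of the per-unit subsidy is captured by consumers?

Pre-subsidy: 222 - 7P = -282 + 9P gives P* = 31.5, x* = 1.5.
With the subsidy, sellers receive Ps = Pb + 15 for each unit, where Pb is the price buyers pay.
Supply in terms of Pb becomes xs = -282 + 9(Pb + 15) = -147 + 9Pb. Setting this equal to demand: 222 - 7Pb = -147 + 9Pb, so Pb = 23.0625.
Sellers receive Ps = 23.0625 + 15 = 38.0625; x' = 222 − 7·23.0625 = 60.5625.
Buyers' price falls by P* − Pb = 31.5 − 23.0625 = 8.4375; sellers' price rises by Ps − P* = 38.0625 − 31.5 = 6.5625.
So consumers capture 8.4375/15 = 0.5625 of each unit of subsidy.

Consumer share = 0.5625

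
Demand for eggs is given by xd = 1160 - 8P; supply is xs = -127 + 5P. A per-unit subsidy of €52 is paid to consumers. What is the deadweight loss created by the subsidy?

Pre-subsidy: 1160 - 8P = -127 + 5P gives P* = 99, x* = 368.
With the rebate, buyers effectively pay Pb = Ps − 52, where Ps is the price sellers receive.
Demand in terms of Ps becomes xd = 1160 − 8(Ps − 52) = 1576 - 8Ps. Setting this equal to supply: 1576 - 8Ps = -127 + 5Ps, so Ps = 131.
Buyers pay Pb = 131 − 52 = 79; x' = -127 + 5·131 = 528.
The subsidy expands output by 528 − 368 = 160 past the efficient level; on those units the gap between marginal cost and willingness to pay runs from 0 up to 52.
DWL = ½ × 52 × 160 = 4160.

Deadweight loss = €4160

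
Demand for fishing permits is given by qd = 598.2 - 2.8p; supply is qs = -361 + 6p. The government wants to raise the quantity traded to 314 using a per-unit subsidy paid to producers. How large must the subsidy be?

Required subsidy s = 11 per unit

At q = 314, invert demand for the buyer price: pb = (598.2 − 314)/2.8 = 101.5; invert supply for the seller price: ps = (314 − (-361))/6 = 112.5.
The subsidy must fill the gap: s = ps − pb = 112.5 − 101.5 = 11.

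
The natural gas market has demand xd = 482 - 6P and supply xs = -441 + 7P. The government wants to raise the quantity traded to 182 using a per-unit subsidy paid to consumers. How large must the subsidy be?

Required subsidy s = 39 per unit

At x = 182, invert demand for the buyer price: Pb = (482 − 182)/6 = 50; invert supply for the seller price: Ps = (182 − (-441))/7 = 89.
The subsidy must fill the gap: s = Ps − Pb = 89 − 50 = 39.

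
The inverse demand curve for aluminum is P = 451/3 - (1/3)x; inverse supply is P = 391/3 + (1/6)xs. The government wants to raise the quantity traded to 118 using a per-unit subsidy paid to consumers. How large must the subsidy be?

Required subsidy s = 39 per unit

At x = 118, from the demand curve buyers pay Pb = 451/3 − (1/3)·118 = 111; from the supply curve sellers need Ps = 391/3 + (1/6)·118 = 150.
The subsidy must fill the gap: s = Ps − Pb = 150 − 111 = 39.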